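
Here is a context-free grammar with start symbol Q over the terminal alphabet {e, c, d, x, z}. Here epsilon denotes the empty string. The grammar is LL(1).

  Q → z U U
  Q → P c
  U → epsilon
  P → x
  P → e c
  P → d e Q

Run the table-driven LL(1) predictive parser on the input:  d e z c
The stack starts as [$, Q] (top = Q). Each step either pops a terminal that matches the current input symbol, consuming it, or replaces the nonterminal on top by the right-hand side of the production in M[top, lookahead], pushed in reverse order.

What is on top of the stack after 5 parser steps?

     Stack      Input      Action
  1  $ Q        d e z c $  expand Q → P c
  2  $ c P      d e z c $  expand P → d e Q
  3  $ c Q e d  d e z c $  match d
  4  $ c Q e    e z c $    match e
  5  $ c Q      z c $      expand Q → z U U
Stack after step 5: $ c U U z (top = z).

z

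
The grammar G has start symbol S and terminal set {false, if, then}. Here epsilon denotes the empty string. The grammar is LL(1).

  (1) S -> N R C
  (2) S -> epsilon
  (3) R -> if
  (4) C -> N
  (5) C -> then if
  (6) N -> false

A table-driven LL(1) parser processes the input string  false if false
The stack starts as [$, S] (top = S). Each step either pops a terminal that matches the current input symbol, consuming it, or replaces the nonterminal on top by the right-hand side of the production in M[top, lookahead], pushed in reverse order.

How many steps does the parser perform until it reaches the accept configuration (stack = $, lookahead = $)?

step 1: stack=$ S  input=false if false $  — expand S -> N R C
step 2: stack=$ C R N  input=false if false $  — expand N -> false
step 3: stack=$ C R false  input=false if false $  — match false
step 4: stack=$ C R  input=if false $  — expand R -> if
step 5: stack=$ C if  input=if false $  — match if
step 6: stack=$ C  input=false $  — expand C -> N
step 7: stack=$ N  input=false $  — expand N -> false
step 8: stack=$ false  input=false $  — match false
Accept reached after 8 steps.

8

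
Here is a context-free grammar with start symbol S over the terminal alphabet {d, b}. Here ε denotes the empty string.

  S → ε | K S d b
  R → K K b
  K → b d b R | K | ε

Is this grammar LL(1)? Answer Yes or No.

FIRST(S) = {ε, b, d}
FIRST(R) = {b}
FIRST(K) = {ε, b}
FOLLOW(S) = {$, d}
FOLLOW(R) = {b, d}
FOLLOW(K) = {b, d}
Cell M[K, b] receives both K → b d b R and K → K and K → ε — the grammar is not LL(1).

No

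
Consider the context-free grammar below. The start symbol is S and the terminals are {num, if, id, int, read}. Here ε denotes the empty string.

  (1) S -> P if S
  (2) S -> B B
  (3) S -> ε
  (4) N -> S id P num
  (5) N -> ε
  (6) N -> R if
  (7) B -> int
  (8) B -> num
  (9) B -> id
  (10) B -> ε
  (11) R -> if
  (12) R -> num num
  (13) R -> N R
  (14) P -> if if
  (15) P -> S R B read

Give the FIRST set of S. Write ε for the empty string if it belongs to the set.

FIRST(B) = {ε, id, int, num}
FIRST(S) = {ε, id, if, int, num}  (via P if S, B B)
FIRST(N) = {ε, id, if, int, num}  (via S id P num, R if)
FIRST(R) = {id, if, int, num}  (via N R)
FIRST(P) = {id, if, int, num}  (via S R B read)

{ε, id, if, int, num}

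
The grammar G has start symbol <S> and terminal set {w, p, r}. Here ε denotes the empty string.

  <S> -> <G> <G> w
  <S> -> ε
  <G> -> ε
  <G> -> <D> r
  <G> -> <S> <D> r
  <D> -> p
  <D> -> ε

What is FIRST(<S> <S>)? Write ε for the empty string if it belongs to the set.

FIRST(<D>) = {ε, p}
FIRST(<S>) = {ε, p, r, w}  (via <G> <G> w)
FIRST(<G>) = {ε, p, r, w}  (via <D> r, <S> <D> r)
FIRST(<S> <S>): take FIRST of each symbol in turn, carrying on past any symbol whose FIRST contains ε; result {ε, p, r, w}.

{ε, p, r, w}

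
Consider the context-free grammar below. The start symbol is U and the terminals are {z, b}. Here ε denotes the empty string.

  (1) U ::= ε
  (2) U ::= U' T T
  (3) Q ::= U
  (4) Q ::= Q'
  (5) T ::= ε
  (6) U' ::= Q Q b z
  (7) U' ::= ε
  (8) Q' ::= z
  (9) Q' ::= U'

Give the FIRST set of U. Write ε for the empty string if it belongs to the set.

FIRST(T): from T::=ε we get {ε}. So FIRST(T) = {ε}.
FIRST(U): from U::=ε we get {ε}; from U::=U' T T we get {ε, b, z}. So FIRST(U) = {ε, b, z}.
FIRST(Q): from Q::=U we get {ε, b, z}; from Q::=Q' we get {ε, b, z}. So FIRST(Q) = {ε, b, z}.
FIRST(U'): from U'::=Q Q b z we get {b, z}; from U'::=ε we get {ε}. So FIRST(U') = {ε, b, z}.
FIRST(Q'): from Q'::=z we get {z}; from Q'::=U' we get {ε, b, z}. So FIRST(Q') = {ε, b, z}.

{ε, b, z}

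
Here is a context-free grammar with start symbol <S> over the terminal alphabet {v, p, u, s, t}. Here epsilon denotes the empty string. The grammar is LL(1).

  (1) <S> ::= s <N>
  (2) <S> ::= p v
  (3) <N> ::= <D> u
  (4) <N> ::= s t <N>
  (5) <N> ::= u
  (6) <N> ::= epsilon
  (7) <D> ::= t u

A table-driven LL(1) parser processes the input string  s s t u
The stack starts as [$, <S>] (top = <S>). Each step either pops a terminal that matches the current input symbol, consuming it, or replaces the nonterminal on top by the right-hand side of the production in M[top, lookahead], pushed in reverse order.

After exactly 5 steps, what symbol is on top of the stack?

     Stack      Input      Action
  1  $ <S>      s s t u $  expand <S> ::= s <N>
  2  $ <N> s    s s t u $  match s
  3  $ <N>      s t u $    expand <N> ::= s t <N>
  4  $ <N> t s  s t u $    match s
  5  $ <N> t    t u $      match t
Stack after step 5: $ <N> (top = <N>).

<N>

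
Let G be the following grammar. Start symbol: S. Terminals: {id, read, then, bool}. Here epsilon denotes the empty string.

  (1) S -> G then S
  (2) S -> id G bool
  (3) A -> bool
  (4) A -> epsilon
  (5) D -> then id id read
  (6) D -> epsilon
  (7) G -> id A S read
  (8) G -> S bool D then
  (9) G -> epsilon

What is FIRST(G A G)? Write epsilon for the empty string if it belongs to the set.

FIRST(A) = {epsilon, bool}
FIRST(D) = {epsilon, then}
FIRST(S) = {id, then}  (via G then S)
FIRST(G) = {epsilon, id, then}  (via S bool D then)
FIRST(G A G): take FIRST of each symbol in turn, carrying on past any symbol whose FIRST contains epsilon; result {epsilon, bool, id, then}.

{epsilon, bool, id, then}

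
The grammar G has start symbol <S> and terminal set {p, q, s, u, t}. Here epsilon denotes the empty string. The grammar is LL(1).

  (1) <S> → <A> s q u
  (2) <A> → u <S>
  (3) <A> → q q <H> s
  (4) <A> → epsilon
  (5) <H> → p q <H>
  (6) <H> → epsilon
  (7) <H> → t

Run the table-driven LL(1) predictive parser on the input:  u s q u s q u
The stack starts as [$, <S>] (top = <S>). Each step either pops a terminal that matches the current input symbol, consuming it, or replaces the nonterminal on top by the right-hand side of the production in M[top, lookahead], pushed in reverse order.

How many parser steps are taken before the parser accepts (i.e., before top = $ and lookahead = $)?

step 1: stack=$ <S>  input=u s q u s q u $  — expand <S> → <A> s q u
step 2: stack=$ u q s <A>  input=u s q u s q u $  — expand <A> → u <S>
step 3: stack=$ u q s <S> u  input=u s q u s q u $  — match u
step 4: stack=$ u q s <S>  input=s q u s q u $  — expand <S> → <A> s q u
step 5: stack=$ u q s u q s <A>  input=s q u s q u $  — expand <A> → epsilon
step 6: stack=$ u q s u q s  input=s q u s q u $  — match s
step 7: stack=$ u q s u q  input=q u s q u $  — match q
step 8: stack=$ u q s u  input=u s q u $  — match u
step 9: stack=$ u q s  input=s q u $  — match s
step 10: stack=$ u q  input=q u $  — match q
step 11: stack=$ u  input=u $  — match u
Accept reached after 11 steps.

11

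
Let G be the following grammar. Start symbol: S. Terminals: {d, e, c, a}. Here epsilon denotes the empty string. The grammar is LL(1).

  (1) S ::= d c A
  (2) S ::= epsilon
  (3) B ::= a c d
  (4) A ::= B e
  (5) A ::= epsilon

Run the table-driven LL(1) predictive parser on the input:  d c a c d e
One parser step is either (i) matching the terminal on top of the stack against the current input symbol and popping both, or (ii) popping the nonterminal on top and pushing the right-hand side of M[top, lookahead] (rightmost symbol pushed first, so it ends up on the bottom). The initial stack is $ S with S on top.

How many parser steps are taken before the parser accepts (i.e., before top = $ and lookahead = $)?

step 1: stack=$ S  input=d c a c d e $  — expand S ::= d c A
step 2: stack=$ A c d  input=d c a c d e $  — match d
step 3: stack=$ A c  input=c a c d e $  — match c
step 4: stack=$ A  input=a c d e $  — expand A ::= B e
step 5: stack=$ e B  input=a c d e $  — expand B ::= a c d
step 6: stack=$ e d c a  input=a c d e $  — match a
step 7: stack=$ e d c  input=c d e $  — match c
step 8: stack=$ e d  input=d e $  — match d
step 9: stack=$ e  input=e $  — match e
Accept reached after 9 steps.

9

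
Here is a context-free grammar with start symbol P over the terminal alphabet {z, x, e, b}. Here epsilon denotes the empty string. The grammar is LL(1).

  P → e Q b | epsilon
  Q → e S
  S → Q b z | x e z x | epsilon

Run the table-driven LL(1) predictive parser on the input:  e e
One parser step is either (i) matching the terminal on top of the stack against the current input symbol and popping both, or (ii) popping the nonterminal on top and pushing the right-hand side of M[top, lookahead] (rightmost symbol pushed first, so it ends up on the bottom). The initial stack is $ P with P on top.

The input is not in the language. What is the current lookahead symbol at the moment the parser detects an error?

$

step 1: stack=$ P  input=e e $  — expand P → e Q b
step 2: stack=$ b Q e  input=e e $  — match e
step 3: stack=$ b Q  input=e $  — expand Q → e S
step 4: stack=$ b S e  input=e $  — match e
step 5: stack=$ b S  input=$  — error: M[S, $] is empty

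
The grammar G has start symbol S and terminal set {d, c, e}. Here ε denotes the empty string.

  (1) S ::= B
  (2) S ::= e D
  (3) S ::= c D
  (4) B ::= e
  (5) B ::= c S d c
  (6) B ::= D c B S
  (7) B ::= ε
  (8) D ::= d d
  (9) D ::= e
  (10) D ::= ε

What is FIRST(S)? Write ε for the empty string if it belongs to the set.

FIRST(D): from D::=d d we get {d}; from D::=e we get {e}; from D::=ε we get {ε}. So FIRST(D) = {ε, d, e}.
FIRST(B): from B::=e we get {e}; from B::=c S d c we get {c}; from B::=D c B S we get {c, d, e}; from B::=ε we get {ε}. So FIRST(B) = {ε, c, d, e}.
FIRST(S): from S::=B we get {ε, c, d, e}; from S::=e D we get {e}; from S::=c D we get {c}. So FIRST(S) = {ε, c, d, e}.

{ε, c, d, e}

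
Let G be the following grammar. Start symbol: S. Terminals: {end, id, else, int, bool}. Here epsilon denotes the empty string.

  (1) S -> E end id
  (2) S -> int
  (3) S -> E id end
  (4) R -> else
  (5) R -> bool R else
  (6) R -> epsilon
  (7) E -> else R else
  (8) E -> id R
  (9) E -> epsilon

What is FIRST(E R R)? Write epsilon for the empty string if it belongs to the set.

{epsilon, bool, else, id}

FIRST(R) = {epsilon, bool, else}
FIRST(E) = {epsilon, else, id}
FIRST(S) = {else, end, id, int}  (via E end id, E id end)
FIRST(E R R): take FIRST of each symbol in turn, carrying on past any symbol whose FIRST contains epsilon; result {epsilon, bool, else, id}.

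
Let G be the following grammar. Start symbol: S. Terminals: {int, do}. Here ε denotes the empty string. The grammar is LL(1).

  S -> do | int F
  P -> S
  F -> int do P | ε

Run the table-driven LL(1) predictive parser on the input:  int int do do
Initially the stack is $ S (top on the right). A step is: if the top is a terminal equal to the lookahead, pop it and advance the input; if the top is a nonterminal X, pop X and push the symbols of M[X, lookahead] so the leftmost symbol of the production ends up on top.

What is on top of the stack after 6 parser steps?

S

     Stack       Input            Action
  1  $ S         int int do do $  expand S -> int F
  2  $ F int     int int do do $  match int
  3  $ F         int do do $      expand F -> int do P
  4  $ P do int  int do do $      match int
  5  $ P do      do do $          match do
  6  $ P         do $             expand P -> S
Stack after step 6: $ S (top = S).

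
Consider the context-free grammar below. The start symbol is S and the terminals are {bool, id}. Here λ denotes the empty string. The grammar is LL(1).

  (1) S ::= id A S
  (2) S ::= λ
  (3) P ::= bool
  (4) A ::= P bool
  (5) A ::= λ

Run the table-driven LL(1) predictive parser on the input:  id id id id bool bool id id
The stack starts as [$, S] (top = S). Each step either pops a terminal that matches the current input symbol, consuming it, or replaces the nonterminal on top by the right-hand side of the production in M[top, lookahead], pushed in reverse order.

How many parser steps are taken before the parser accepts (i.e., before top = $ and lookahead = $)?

step 1: stack=$ S  input=id id id id bool bool id id $  — expand S ::= id A S
step 2: stack=$ S A id  input=id id id id bool bool id id $  — match id
step 3: stack=$ S A  input=id id id bool bool id id $  — expand A ::= λ
step 4: stack=$ S  input=id id id bool bool id id $  — expand S ::= id A S
step 5: stack=$ S A id  input=id id id bool bool id id $  — match id
step 6: stack=$ S A  input=id id bool bool id id $  — expand A ::= λ
step 7: stack=$ S  input=id id bool bool id id $  — expand S ::= id A S
step 8: stack=$ S A id  input=id id bool bool id id $  — match id
step 9: stack=$ S A  input=id bool bool id id $  — expand A ::= λ
step 10: stack=$ S  input=id bool bool id id $  — expand S ::= id A S
step 11: stack=$ S A id  input=id bool bool id id $  — match id
step 12: stack=$ S A  input=bool bool id id $  — expand A ::= P bool
step 13: stack=$ S bool P  input=bool bool id id $  — expand P ::= bool
step 14: stack=$ S bool bool  input=bool bool id id $  — match bool
step 15: stack=$ S bool  input=bool id id $  — match bool
step 16: stack=$ S  input=id id $  — expand S ::= id A S
step 17: stack=$ S A id  input=id id $  — match id
step 18: stack=$ S A  input=id $  — expand A ::= λ
step 19: stack=$ S  input=id $  — expand S ::= id A S
step 20: stack=$ S A id  input=id $  — match id
step 21: stack=$ S A  input=$  — expand A ::= λ
step 22: stack=$ S  input=$  — expand S ::= λ
Accept reached after 22 steps.

22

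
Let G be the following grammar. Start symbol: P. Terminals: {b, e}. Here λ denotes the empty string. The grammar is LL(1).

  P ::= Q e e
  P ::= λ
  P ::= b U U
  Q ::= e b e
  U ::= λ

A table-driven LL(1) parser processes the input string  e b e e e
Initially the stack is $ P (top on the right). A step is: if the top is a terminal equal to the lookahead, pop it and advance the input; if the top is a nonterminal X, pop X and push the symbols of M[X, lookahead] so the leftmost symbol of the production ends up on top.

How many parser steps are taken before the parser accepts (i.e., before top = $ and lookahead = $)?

     Stack        Input        Action
  1  $ P          e b e e e $  expand P ::= Q e e
  2  $ e e Q      e b e e e $  expand Q ::= e b e
  3  $ e e e b e  e b e e e $  match e
  4  $ e e e b    b e e e $    match b
  5  $ e e e      e e e $      match e
  6  $ e e        e e $        match e
  7  $ e          e $          match e
Accept reached after 7 steps.

7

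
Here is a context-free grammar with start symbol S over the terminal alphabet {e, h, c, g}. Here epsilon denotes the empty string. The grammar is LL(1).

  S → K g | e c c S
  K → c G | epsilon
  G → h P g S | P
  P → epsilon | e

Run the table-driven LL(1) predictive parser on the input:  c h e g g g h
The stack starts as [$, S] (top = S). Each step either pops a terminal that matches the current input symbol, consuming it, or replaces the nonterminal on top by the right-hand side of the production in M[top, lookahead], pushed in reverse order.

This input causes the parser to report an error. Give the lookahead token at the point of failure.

h

      Stack        Input            Action
   1  $ S          c h e g g g h $  expand S → K g
   2  $ g K        c h e g g g h $  expand K → c G
   3  $ g G c      c h e g g g h $  match c
   4  $ g G        h e g g g h $    expand G → h P g S
   5  $ g S g P h  h e g g g h $    match h
   6  $ g S g P    e g g g h $      expand P → e
   7  $ g S g e    e g g g h $      match e
   8  $ g S g      g g g h $        match g
   9  $ g S        g g h $          expand S → K g
  10  $ g g K      g g h $          expand K → epsilon
  11  $ g g        g g h $          match g
  12  $ g          g h $            match g
  13  $            h $              error: stack empty but input remains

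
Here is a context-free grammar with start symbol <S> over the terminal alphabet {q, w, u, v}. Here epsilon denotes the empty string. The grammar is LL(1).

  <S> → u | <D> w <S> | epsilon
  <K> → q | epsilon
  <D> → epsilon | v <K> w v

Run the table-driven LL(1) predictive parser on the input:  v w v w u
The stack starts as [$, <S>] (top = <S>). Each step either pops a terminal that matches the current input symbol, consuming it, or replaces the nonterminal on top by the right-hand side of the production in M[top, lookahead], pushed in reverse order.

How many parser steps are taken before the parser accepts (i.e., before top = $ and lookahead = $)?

9

step 1: stack=$ <S>  input=v w v w u $  — expand <S> → <D> w <S>
step 2: stack=$ <S> w <D>  input=v w v w u $  — expand <D> → v <K> w v
step 3: stack=$ <S> w v w <K> v  input=v w v w u $  — match v
step 4: stack=$ <S> w v w <K>  input=w v w u $  — expand <K> → epsilon
step 5: stack=$ <S> w v w  input=w v w u $  — match w
step 6: stack=$ <S> w v  input=v w u $  — match v
step 7: stack=$ <S> w  input=w u $  — match w
step 8: stack=$ <S>  input=u $  — expand <S> → u
step 9: stack=$ u  input=u $  — match u
Accept reached after 9 steps.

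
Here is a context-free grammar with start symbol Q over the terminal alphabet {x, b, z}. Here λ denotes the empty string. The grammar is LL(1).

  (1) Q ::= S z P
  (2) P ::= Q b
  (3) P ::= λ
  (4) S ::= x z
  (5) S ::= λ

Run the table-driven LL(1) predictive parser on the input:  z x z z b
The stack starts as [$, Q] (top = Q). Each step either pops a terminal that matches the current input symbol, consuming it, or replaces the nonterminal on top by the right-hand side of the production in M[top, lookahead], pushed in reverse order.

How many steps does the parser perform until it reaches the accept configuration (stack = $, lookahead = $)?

      Stack        Input        Action
   1  $ Q          z x z z b $  expand Q ::= S z P
   2  $ P z S      z x z z b $  expand S ::= λ
   3  $ P z        z x z z b $  match z
   4  $ P          x z z b $    expand P ::= Q b
   5  $ b Q        x z z b $    expand Q ::= S z P
   6  $ b P z S    x z z b $    expand S ::= x z
   7  $ b P z z x  x z z b $    match x
   8  $ b P z z    z z b $      match z
   9  $ b P z      z b $        match z
  10  $ b P        b $          expand P ::= λ
  11  $ b          b $          match b
Accept reached after 11 steps.

11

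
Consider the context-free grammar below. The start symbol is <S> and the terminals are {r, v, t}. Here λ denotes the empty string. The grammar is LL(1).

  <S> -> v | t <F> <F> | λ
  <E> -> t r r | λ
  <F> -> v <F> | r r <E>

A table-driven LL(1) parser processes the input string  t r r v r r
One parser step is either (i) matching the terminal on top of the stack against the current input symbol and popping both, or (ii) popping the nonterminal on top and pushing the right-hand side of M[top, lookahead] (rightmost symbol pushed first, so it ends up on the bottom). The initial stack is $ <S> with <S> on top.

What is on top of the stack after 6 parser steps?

     Stack          Input          Action
  1  $ <S>          t r r v r r $  expand <S> -> t <F> <F>
  2  $ <F> <F> t    t r r v r r $  match t
  3  $ <F> <F>      r r v r r $    expand <F> -> r r <E>
  4  $ <F> <E> r r  r r v r r $    match r
  5  $ <F> <E> r    r v r r $      match r
  6  $ <F> <E>      v r r $        expand <E> -> λ
Stack after step 6: $ <F> (top = <F>).

<F>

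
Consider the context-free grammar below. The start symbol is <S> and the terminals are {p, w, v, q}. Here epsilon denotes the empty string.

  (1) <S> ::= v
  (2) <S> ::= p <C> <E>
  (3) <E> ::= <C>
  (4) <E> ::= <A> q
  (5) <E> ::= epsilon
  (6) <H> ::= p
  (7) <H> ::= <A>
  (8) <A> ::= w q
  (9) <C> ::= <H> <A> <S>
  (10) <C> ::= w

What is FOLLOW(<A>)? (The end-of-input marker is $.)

FIRST(<S>): from <S>::=v we get {v}; from <S>::=p <C> <E> we get {p}. So FIRST(<S>) = {p, v}.
FIRST(<A>): from <A>::=w q we get {w}. So FIRST(<A>) = {w}.
FIRST(<H>): from <H>::=p we get {p}; from <H>::=<A> we get {w}. So FIRST(<H>) = {p, w}.
FIRST(<C>): from <C>::=<H> <A> <S> we get {p, w}; from <C>::=w we get {w}. So FIRST(<C>) = {p, w}.
FIRST(<E>): from <E>::=<C> we get {p, w}; from <E>::=<A> q we get {w}; from <E>::=epsilon we get {epsilon}. So FIRST(<E>) = {epsilon, p, w}.
FOLLOW(<S>) includes $ since <S> is the start symbol.
FOLLOW(<H>): in <C>::=<H> <A> <S>, <H> is followed by <A> <S> with FIRST {w}. Thus FOLLOW(<H>) = {w}.
FOLLOW(<A>): in <E>::=<A> q, <A> is followed by q with FIRST {q}; in <H>::=<A>, the suffix after <A> is empty, so FOLLOW(<A>) ⊇ FOLLOW(<H>) = {w}; in <C>::=<H> <A> <S>, <A> is followed by <S> with FIRST {p, v}. Thus FOLLOW(<A>) = {p, q, v, w}.
FOLLOW(<S>): in <C>::=<H> <A> <S>, the suffix after <S> is empty, so FOLLOW(<S>) ⊇ FOLLOW(<C>) = {$, p, w}. Thus FOLLOW(<S>) = {$, p, w}.
FOLLOW(<E>): in <S>::=p <C> <E>, the suffix after <E> is empty, so FOLLOW(<E>) ⊇ FOLLOW(<S>) = {$, p, w}. Thus FOLLOW(<E>) = {$, p, w}.
FOLLOW(<C>): in <S>::=p <C> <E>, <C> is followed by <E> with FIRST {epsilon, p, w}; in <S>::=p <C> <E>, the suffix after <C> is nullable, so FOLLOW(<C>) ⊇ FOLLOW(<S>) = {$, p, w}; in <E>::=<C>, the suffix after <C> is empty, so FOLLOW(<C>) ⊇ FOLLOW(<E>) = {$, p, w}. Thus FOLLOW(<C>) = {$, p, w}.

{p, q, v, w}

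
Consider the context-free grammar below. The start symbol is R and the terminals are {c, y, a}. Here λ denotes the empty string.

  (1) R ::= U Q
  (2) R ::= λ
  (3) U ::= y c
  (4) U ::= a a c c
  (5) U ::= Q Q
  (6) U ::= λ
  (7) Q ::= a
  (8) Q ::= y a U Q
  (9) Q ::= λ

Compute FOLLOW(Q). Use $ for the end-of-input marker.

FIRST(Q) = {λ, a, y}
FIRST(U) = {λ, a, y}  (via Q Q)
FIRST(R) = {λ, a, y}  (via U Q)
FOLLOW(R) includes $ since R is the start symbol.
FOLLOW(R): R appears on no right-hand side. Thus FOLLOW(R) = {$}.
FOLLOW(U): in R::=U Q, U is followed by Q with FIRST {λ, a, y}; in R::=U Q, the suffix after U is nullable, so FOLLOW(U) ⊇ FOLLOW(R) = {$}; in Q::=y a U Q, U is followed by Q with FIRST {λ, a, y}; in Q::=y a U Q, the suffix after U is nullable, so FOLLOW(U) ⊇ FOLLOW(Q) = {$, a, y}. Thus FOLLOW(U) = {$, a, y}.
FOLLOW(Q): in R::=U Q, the suffix after Q is empty, so FOLLOW(Q) ⊇ FOLLOW(R) = {$}; in U::=Q Q (occurrence 1), Q is followed by Q with FIRST {λ, a, y}; in U::=Q Q (occurrence 1), the suffix after Q is nullable, so FOLLOW(Q) ⊇ FOLLOW(U) = {$, a, y}; in U::=Q Q (occurrence 2), the suffix after Q is empty, so FOLLOW(Q) ⊇ FOLLOW(U) = {$, a, y}; in Q::=y a U Q, the suffix after Q is empty (adds nothing new). Thus FOLLOW(Q) = {$, a, y}.

{$, a, y}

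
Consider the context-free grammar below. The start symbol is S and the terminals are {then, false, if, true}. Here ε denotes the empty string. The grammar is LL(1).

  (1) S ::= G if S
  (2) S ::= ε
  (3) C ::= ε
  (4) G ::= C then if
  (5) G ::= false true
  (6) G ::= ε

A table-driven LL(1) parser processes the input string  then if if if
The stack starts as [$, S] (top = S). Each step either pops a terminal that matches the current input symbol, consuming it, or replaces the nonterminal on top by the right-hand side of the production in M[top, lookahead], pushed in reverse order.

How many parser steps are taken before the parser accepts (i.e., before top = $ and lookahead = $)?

step 1: stack=$ S  input=then if if if $  — expand S ::= G if S
step 2: stack=$ S if G  input=then if if if $  — expand G ::= C then if
step 3: stack=$ S if if then C  input=then if if if $  — expand C ::= ε
step 4: stack=$ S if if then  input=then if if if $  — match then
step 5: stack=$ S if if  input=if if if $  — match if
step 6: stack=$ S if  input=if if $  — match if
step 7: stack=$ S  input=if $  — expand S ::= G if S
step 8: stack=$ S if G  input=if $  — expand G ::= ε
step 9: stack=$ S if  input=if $  — match if
step 10: stack=$ S  input=$  — expand S ::= ε
Accept reached after 10 steps.

10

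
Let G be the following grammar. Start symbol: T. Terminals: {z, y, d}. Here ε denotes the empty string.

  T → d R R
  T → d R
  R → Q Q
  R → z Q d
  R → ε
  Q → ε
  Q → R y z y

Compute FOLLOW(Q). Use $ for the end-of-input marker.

FIRST(T) = {d}
FIRST(R) = {ε, y, z}  (via Q Q)
FIRST(Q) = {ε, y, z}  (via R y z y)
FOLLOW(T) includes $ since T is the start symbol.
FOLLOW(T): T appears on no right-hand side. Thus FOLLOW(T) = {$}.
FOLLOW(R): in T→d R R (occurrence 1), R is followed by R with FIRST {ε, y, z}; in T→d R R (occurrence 1), the suffix after R is nullable, so FOLLOW(R) ⊇ FOLLOW(T) = {$}; in T→d R R (occurrence 2), the suffix after R is empty, so FOLLOW(R) ⊇ FOLLOW(T) = {$}; in T→d R, the suffix after R is empty, so FOLLOW(R) ⊇ FOLLOW(T) = {$}; in Q→R y z y, R is followed by y z y with FIRST {y}. Thus FOLLOW(R) = {$, y, z}.
FOLLOW(Q): in R→Q Q (occurrence 1), Q is followed by Q with FIRST {ε, y, z}; in R→Q Q (occurrence 1), the suffix after Q is nullable, so FOLLOW(Q) ⊇ FOLLOW(R) = {$, y, z}; in R→Q Q (occurrence 2), the suffix after Q is empty, so FOLLOW(Q) ⊇ FOLLOW(R) = {$, y, z}; in R→z Q d, Q is followed by d with FIRST {d}. Thus FOLLOW(Q) = {$, d, y, z}.

{$, d, y, z}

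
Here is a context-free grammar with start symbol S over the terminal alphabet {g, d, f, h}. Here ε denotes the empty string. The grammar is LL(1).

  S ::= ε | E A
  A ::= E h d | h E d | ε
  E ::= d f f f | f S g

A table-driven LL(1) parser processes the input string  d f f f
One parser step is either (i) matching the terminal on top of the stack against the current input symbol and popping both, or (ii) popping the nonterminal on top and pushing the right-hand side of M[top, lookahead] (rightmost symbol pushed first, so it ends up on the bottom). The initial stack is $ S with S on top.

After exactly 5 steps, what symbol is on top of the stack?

     Stack        Input      Action
  1  $ S          d f f f $  expand S ::= E A
  2  $ A E        d f f f $  expand E ::= d f f f
  3  $ A f f f d  d f f f $  match d
  4  $ A f f f    f f f $    match f
  5  $ A f f      f f $      match f
Stack after step 5: $ A f (top = f).

f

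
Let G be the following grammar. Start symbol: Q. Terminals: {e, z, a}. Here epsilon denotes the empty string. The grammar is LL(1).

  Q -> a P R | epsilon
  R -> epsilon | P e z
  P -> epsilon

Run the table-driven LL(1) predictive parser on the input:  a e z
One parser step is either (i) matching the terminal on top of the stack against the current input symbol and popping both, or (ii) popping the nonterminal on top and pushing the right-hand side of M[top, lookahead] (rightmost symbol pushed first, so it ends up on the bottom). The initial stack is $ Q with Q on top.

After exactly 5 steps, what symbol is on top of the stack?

e

     Stack    Input    Action
  1  $ Q      a e z $  expand Q -> a P R
  2  $ R P a  a e z $  match a
  3  $ R P    e z $    expand P -> epsilon
  4  $ R      e z $    expand R -> P e z
  5  $ z e P  e z $    expand P -> epsilon
Stack after step 5: $ z e (top = e).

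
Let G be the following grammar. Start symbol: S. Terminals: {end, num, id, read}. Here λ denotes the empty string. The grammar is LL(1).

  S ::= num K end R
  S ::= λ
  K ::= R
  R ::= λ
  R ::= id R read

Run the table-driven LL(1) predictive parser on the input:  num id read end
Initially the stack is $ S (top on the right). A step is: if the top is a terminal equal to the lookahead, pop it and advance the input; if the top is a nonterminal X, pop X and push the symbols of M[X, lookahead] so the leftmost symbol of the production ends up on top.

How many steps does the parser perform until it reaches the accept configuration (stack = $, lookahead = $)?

step 1: stack=$ S  input=num id read end $  — expand S ::= num K end R
step 2: stack=$ R end K num  input=num id read end $  — match num
step 3: stack=$ R end K  input=id read end $  — expand K ::= R
step 4: stack=$ R end R  input=id read end $  — expand R ::= id R read
step 5: stack=$ R end read R id  input=id read end $  — match id
step 6: stack=$ R end read R  input=read end $  — expand R ::= λ
step 7: stack=$ R end read  input=read end $  — match read
step 8: stack=$ R end  input=end $  — match end
step 9: stack=$ R  input=$  — expand R ::= λ
Accept reached after 9 steps.

9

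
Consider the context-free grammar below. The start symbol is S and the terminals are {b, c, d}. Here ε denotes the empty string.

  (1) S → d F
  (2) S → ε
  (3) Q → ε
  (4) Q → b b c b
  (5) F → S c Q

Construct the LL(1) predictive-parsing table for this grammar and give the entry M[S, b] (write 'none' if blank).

FIRST(S): from S→d F we get {d}; from S→ε we get {ε}. So FIRST(S) = {ε, d}.
FIRST(Q): from Q→ε we get {ε}; from Q→b b c b we get {b}. So FIRST(Q) = {ε, b}.
FIRST(F): from F→S c Q we get {c, d}. So FIRST(F) = {c, d}.
FOLLOW(S) includes $ since S is the start symbol.
FOLLOW(S): in F→S c Q, S is followed by c Q with FIRST {c}. Thus FOLLOW(S) = {$, c}.
For S → d F: FIRST(d F) = {d}, so it goes in M[S, t] for t ∈ {d}.
For S → ε: FIRST(ε) = {ε}, so it goes in M[S, t] for t ∈ {}; since ε ∈ FIRST, also for every t ∈ FOLLOW(S) = {$, c}.
None of these place a production in M[S, b].

none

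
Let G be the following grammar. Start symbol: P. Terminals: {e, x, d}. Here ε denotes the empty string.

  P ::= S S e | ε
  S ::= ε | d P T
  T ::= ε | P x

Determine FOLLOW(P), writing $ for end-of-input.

FIRST(S) = {ε, d}
FIRST(P) = {ε, d, e}  (via S S e)
FIRST(T) = {ε, d, e, x}  (via P x)
FOLLOW(P) includes $ since P is the start symbol.
FOLLOW(S): in P::=S S e (occurrence 1), S is followed by S e with FIRST {d, e}; in P::=S S e (occurrence 2), S is followed by e with FIRST {e}. Thus FOLLOW(S) = {d, e}.
FOLLOW(P): in S::=d P T, P is followed by T with FIRST {ε, d, e, x}; in S::=d P T, the suffix after P is nullable, so FOLLOW(P) ⊇ FOLLOW(S) = {d, e}; in T::=P x, P is followed by x with FIRST {x}. Thus FOLLOW(P) = {$, d, e, x}.
FOLLOW(T): in S::=d P T, the suffix after T is empty, so FOLLOW(T) ⊇ FOLLOW(S) = {d, e}. Thus FOLLOW(T) = {d, e}.

{$, d, e, x}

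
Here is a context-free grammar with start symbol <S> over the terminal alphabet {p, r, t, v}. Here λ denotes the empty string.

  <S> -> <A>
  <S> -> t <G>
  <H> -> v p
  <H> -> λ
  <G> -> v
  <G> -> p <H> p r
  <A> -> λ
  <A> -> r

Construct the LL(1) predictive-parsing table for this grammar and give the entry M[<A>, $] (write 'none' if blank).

<A> -> λ

FIRST(<H>): from <H>->v p we get {v}; from <H>->λ we get {λ}. So FIRST(<H>) = {λ, v}.
FIRST(<G>): from <G>->v we get {v}; from <G>->p <H> p r we get {p}. So FIRST(<G>) = {p, v}.
FIRST(<A>): from <A>->λ we get {λ}; from <A>->r we get {r}. So FIRST(<A>) = {λ, r}.
FIRST(<S>): from <S>-><A> we get {λ, r}; from <S>->t <G> we get {t}. So FIRST(<S>) = {λ, r, t}.
FOLLOW(<S>) includes $ since <S> is the start symbol.
FOLLOW(<S>): <S> appears on no right-hand side. Thus FOLLOW(<S>) = {$}.
FOLLOW(<A>): in <S>-><A>, the suffix after <A> is empty, so FOLLOW(<A>) ⊇ FOLLOW(<S>) = {$}. Thus FOLLOW(<A>) = {$}.
For <A> -> λ: FIRST(λ) = {λ}, so it goes in M[<A>, t] for t ∈ {}; since λ ∈ FIRST, also for every t ∈ FOLLOW(<A>) = {$}.
For <A> -> r: FIRST(r) = {r}, so it goes in M[<A>, t] for t ∈ {r}.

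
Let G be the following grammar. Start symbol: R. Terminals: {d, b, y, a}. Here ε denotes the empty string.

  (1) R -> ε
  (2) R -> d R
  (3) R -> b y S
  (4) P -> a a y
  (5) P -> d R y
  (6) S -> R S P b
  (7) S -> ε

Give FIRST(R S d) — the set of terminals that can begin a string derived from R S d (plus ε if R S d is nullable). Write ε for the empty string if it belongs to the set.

FIRST(R): from R->ε we get {ε}; from R->d R we get {d}; from R->b y S we get {b}. So FIRST(R) = {ε, b, d}.
FIRST(P): from P->a a y we get {a}; from P->d R y we get {d}. So FIRST(P) = {a, d}.
FIRST(S): from S->R S P b we get {a, b, d}; from S->ε we get {ε}. So FIRST(S) = {ε, a, b, d}.
FIRST(R S d): take FIRST of each symbol in turn, carrying on past any symbol whose FIRST contains ε; result {a, b, d}.

{a, b, d}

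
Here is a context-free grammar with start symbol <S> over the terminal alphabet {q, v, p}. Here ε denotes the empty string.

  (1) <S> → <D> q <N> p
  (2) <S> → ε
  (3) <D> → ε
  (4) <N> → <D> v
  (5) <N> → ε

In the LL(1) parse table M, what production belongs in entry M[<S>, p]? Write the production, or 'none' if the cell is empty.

FIRST(<D>): from <D>→ε we get {ε}. So FIRST(<D>) = {ε}.
FIRST(<S>): from <S>→<D> q <N> p we get {q}; from <S>→ε we get {ε}. So FIRST(<S>) = {ε, q}.
FIRST(<N>): from <N>→<D> v we get {v}; from <N>→ε we get {ε}. So FIRST(<N>) = {ε, v}.
FOLLOW(<S>) includes $ since <S> is the start symbol.
FOLLOW(<S>): <S> appears on no right-hand side. Thus FOLLOW(<S>) = {$}.
For <S> → <D> q <N> p: FIRST(<D> q <N> p) = {q}, so it goes in M[<S>, t] for t ∈ {q}.
For <S> → ε: FIRST(ε) = {ε}, so it goes in M[<S>, t] for t ∈ {}; since ε ∈ FIRST, also for every t ∈ FOLLOW(<S>) = {$}.
None of these place a production in M[<S>, p].

none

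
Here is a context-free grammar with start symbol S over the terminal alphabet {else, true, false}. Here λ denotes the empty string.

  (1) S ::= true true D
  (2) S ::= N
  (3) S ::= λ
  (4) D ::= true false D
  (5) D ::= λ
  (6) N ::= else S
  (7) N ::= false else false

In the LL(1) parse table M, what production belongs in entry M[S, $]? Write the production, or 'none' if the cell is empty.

FIRST(D): from D::=true false D we get {true}; from D::=λ we get {λ}. So FIRST(D) = {λ, true}.
FIRST(N): from N::=else S we get {else}; from N::=false else false we get {false}. So FIRST(N) = {else, false}.
FIRST(S): from S::=true true D we get {true}; from S::=N we get {else, false}; from S::=λ we get {λ}. So FIRST(S) = {λ, else, false, true}.
FOLLOW(S) includes $ since S is the start symbol.
FOLLOW(S): in N::=else S, the suffix after S is empty, so FOLLOW(S) ⊇ FOLLOW(N) = {$}. Thus FOLLOW(S) = {$}.
FOLLOW(N): in S::=N, the suffix after N is empty, so FOLLOW(N) ⊇ FOLLOW(S) = {$}. Thus FOLLOW(N) = {$}.
For S ::= true true D: FIRST(true true D) = {true}, so it goes in M[S, t] for t ∈ {true}.
For S ::= N: FIRST(N) = {else, false}, so it goes in M[S, t] for t ∈ {else, false}.
For S ::= λ: FIRST(λ) = {λ}, so it goes in M[S, t] for t ∈ {}; since λ ∈ FIRST, also for every t ∈ FOLLOW(S) = {$}.

S ::= λ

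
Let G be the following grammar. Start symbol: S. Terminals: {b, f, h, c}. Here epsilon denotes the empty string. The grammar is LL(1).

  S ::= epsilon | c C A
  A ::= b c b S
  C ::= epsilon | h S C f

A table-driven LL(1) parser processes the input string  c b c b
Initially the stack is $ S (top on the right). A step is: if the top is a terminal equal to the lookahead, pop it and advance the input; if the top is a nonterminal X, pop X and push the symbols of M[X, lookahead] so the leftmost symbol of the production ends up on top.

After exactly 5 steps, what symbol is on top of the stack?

     Stack      Input      Action
  1  $ S        c b c b $  expand S ::= c C A
  2  $ A C c    c b c b $  match c
  3  $ A C      b c b $    expand C ::= epsilon
  4  $ A        b c b $    expand A ::= b c b S
  5  $ S b c b  b c b $    match b
Stack after step 5: $ S b c (top = c).

c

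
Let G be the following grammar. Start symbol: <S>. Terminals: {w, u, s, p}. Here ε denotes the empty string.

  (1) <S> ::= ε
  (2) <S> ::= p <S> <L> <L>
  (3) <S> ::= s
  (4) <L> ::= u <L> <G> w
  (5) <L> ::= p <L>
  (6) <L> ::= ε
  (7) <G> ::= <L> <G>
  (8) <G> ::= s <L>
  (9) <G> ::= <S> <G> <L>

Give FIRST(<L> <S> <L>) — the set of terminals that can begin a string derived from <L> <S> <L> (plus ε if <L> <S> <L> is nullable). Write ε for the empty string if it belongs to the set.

{ε, p, s, u}

FIRST(<S>) = {ε, p, s}
FIRST(<L>) = {ε, p, u}
FIRST(<G>) = {p, s, u}  (via <L> <G>, <S> <G> <L>)
FIRST(<L> <S> <L>): take FIRST of each symbol in turn, carrying on past any symbol whose FIRST contains ε; result {ε, p, s, u}.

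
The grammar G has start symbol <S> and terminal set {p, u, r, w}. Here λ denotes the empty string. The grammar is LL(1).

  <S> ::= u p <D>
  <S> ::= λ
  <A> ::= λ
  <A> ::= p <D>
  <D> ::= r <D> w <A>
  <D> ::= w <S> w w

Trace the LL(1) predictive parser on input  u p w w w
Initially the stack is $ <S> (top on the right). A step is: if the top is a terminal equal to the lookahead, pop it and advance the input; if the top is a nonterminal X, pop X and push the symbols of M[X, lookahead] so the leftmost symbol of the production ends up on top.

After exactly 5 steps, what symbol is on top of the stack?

<S>

     Stack        Input        Action
  1  $ <S>        u p w w w $  expand <S> ::= u p <D>
  2  $ <D> p u    u p w w w $  match u
  3  $ <D> p      p w w w $    match p
  4  $ <D>        w w w $      expand <D> ::= w <S> w w
  5  $ w w <S> w  w w w $      match w
Stack after step 5: $ w w <S> (top = <S>).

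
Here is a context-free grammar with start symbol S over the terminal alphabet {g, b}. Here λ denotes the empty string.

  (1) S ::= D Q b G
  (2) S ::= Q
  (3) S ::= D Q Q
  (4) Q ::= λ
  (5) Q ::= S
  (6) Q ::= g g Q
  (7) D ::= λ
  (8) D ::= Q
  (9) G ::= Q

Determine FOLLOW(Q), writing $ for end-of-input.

FIRST(S): from S::=D Q b G we get {b, g}; from S::=Q we get {λ, b, g}; from S::=D Q Q we get {λ, b, g}. So FIRST(S) = {λ, b, g}.
FIRST(Q): from Q::=λ we get {λ}; from Q::=S we get {λ, b, g}; from Q::=g g Q we get {g}. So FIRST(Q) = {λ, b, g}.
FIRST(D): from D::=λ we get {λ}; from D::=Q we get {λ, b, g}. So FIRST(D) = {λ, b, g}.
FIRST(G): from G::=Q we get {λ, b, g}. So FIRST(G) = {λ, b, g}.
FOLLOW(S) includes $ since S is the start symbol.
FOLLOW(S): in Q::=S, the suffix after S is empty, so FOLLOW(S) ⊇ FOLLOW(Q) = {$, b, g}. Thus FOLLOW(S) = {$, b, g}.
FOLLOW(D): in S::=D Q b G, D is followed by Q b G with FIRST {b, g}; in S::=D Q Q, D is followed by Q Q with FIRST {λ, b, g}; in S::=D Q Q, the suffix after D is nullable, so FOLLOW(D) ⊇ FOLLOW(S) = {$, b, g}. Thus FOLLOW(D) = {$, b, g}.
FOLLOW(G): in S::=D Q b G, the suffix after G is empty, so FOLLOW(G) ⊇ FOLLOW(S) = {$, b, g}. Thus FOLLOW(G) = {$, b, g}.
FOLLOW(Q): in S::=D Q b G, Q is followed by b G with FIRST {b}; in S::=Q, the suffix after Q is empty, so FOLLOW(Q) ⊇ FOLLOW(S) = {$, b, g}; in S::=D Q Q (occurrence 1), Q is followed by Q with FIRST {λ, b, g}; in S::=D Q Q (occurrence 1), the suffix after Q is nullable, so FOLLOW(Q) ⊇ FOLLOW(S) = {$, b, g}; in S::=D Q Q (occurrence 2), the suffix after Q is empty, so FOLLOW(Q) ⊇ FOLLOW(S) = {$, b, g}; in Q::=g g Q, the suffix after Q is empty (adds nothing new); in D::=Q, the suffix after Q is empty, so FOLLOW(Q) ⊇ FOLLOW(D) = {$, b, g}; in G::=Q, the suffix after Q is empty, so FOLLOW(Q) ⊇ FOLLOW(G) = {$, b, g}. Thus FOLLOW(Q) = {$, b, g}.

{$, b, g}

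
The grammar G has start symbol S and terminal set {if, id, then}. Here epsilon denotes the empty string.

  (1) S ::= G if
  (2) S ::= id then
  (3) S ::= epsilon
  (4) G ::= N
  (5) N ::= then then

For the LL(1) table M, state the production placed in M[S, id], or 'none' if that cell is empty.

FIRST(N): from N::=then then we get {then}. So FIRST(N) = {then}.
FIRST(G): from G::=N we get {then}. So FIRST(G) = {then}.
FIRST(S): from S::=G if we get {then}; from S::=id then we get {id}; from S::=epsilon we get {epsilon}. So FIRST(S) = {epsilon, id, then}.
FOLLOW(S) includes $ since S is the start symbol.
FOLLOW(S): S appears on no right-hand side. Thus FOLLOW(S) = {$}.
For S ::= G if: FIRST(G if) = {then}, so it goes in M[S, t] for t ∈ {then}.
For S ::= id then: FIRST(id then) = {id}, so it goes in M[S, t] for t ∈ {id}.
For S ::= epsilon: FIRST(epsilon) = {epsilon}, so it goes in M[S, t] for t ∈ {}; since epsilon ∈ FIRST, also for every t ∈ FOLLOW(S) = {$}.

S ::= id then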